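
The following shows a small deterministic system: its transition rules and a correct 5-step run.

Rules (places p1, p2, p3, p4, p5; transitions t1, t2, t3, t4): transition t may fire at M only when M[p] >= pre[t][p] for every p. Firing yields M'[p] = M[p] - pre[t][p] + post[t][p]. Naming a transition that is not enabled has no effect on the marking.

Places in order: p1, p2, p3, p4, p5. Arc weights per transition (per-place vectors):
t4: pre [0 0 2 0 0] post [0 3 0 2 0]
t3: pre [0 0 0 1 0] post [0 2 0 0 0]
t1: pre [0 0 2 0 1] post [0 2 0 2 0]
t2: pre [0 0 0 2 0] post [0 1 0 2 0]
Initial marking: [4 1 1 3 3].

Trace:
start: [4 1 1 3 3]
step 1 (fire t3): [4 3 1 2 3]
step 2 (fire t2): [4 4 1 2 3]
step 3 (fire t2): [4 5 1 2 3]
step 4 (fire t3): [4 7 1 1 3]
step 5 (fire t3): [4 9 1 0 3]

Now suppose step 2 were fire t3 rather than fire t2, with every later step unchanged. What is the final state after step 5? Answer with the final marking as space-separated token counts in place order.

4 7 1 0 3

(re-executing from step 2 with the substitution; state before step 2: [4 3 1 2 3])
step 2 (fire t3): [4 5 1 1 3]
step 3 (fire t2): [4 5 1 1 3]
step 4 (fire t3): [4 7 1 0 3]
step 5 (fire t3): [4 7 1 0 3]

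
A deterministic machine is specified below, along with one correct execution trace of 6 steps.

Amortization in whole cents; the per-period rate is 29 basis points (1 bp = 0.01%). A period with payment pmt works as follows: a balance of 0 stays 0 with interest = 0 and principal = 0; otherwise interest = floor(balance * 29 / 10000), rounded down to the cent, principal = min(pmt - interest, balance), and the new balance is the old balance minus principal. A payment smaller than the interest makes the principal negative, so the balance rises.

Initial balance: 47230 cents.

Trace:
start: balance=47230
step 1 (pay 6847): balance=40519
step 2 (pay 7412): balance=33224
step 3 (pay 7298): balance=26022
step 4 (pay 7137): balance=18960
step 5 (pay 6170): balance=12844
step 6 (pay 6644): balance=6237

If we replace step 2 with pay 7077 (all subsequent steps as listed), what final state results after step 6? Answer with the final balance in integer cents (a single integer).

6576

(re-executing from step 2 with the substitution; state before step 2: balance=40519)
step 2 (pay 7077): balance=33559
step 3 (pay 7298): balance=26358
step 4 (pay 7137): balance=19297
step 5 (pay 6170): balance=13182
step 6 (pay 6644): balance=6576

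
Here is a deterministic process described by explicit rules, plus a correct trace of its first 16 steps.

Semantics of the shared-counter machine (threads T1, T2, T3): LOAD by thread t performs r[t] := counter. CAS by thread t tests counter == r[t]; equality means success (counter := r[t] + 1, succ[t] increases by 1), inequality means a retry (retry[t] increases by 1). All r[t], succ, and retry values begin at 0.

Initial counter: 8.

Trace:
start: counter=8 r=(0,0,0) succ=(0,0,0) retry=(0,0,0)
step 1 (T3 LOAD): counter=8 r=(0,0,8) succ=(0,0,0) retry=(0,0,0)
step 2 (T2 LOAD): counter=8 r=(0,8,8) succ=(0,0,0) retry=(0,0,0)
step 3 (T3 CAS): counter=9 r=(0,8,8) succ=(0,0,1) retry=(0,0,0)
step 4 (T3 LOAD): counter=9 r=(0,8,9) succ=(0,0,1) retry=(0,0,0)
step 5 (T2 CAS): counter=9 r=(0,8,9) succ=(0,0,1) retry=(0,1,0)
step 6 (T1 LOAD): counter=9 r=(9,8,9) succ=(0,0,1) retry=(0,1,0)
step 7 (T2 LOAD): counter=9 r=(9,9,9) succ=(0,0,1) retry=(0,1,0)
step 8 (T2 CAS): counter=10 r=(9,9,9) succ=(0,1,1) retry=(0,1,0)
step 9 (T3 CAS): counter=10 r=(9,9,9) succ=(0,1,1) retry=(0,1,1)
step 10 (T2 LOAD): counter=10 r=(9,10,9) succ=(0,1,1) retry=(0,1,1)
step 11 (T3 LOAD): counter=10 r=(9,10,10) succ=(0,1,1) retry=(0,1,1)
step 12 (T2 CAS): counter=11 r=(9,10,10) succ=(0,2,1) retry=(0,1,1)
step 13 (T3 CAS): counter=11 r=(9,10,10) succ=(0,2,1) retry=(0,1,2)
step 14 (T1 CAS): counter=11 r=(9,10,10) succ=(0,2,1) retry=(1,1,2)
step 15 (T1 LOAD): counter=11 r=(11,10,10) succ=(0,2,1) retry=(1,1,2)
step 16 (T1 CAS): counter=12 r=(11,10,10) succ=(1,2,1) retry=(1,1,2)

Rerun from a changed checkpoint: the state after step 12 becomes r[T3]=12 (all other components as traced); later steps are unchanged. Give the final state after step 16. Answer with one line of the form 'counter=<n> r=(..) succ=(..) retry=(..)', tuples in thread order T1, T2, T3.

state after step 12 := counter=11 r=(9,10,12) succ=(0,2,1) retry=(0,1,1)
step 13 (T3 CAS): counter=11 r=(9,10,12) succ=(0,2,1) retry=(0,1,2)
step 14 (T1 CAS): counter=11 r=(9,10,12) succ=(0,2,1) retry=(1,1,2)
step 15 (T1 LOAD): counter=11 r=(11,10,12) succ=(0,2,1) retry=(1,1,2)
step 16 (T1 CAS): counter=12 r=(11,10,12) succ=(1,2,1) retry=(1,1,2)

counter=12 r=(11,10,12) succ=(1,2,1) retry=(1,1,2)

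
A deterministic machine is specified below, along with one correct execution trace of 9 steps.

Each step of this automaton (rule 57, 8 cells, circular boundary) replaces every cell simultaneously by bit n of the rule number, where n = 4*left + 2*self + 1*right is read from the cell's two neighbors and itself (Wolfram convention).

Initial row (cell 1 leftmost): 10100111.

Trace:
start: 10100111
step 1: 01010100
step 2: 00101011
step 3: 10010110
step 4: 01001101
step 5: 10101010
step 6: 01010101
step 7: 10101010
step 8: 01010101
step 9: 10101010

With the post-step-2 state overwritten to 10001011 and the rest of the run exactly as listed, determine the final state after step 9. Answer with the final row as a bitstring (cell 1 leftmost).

10101010

state after step 2 := 10001011
step 3: 01100110
step 4: 01010101
step 5: 10101010
step 6: 01010101
step 7: 10101010
step 8: 01010101
step 9: 10101010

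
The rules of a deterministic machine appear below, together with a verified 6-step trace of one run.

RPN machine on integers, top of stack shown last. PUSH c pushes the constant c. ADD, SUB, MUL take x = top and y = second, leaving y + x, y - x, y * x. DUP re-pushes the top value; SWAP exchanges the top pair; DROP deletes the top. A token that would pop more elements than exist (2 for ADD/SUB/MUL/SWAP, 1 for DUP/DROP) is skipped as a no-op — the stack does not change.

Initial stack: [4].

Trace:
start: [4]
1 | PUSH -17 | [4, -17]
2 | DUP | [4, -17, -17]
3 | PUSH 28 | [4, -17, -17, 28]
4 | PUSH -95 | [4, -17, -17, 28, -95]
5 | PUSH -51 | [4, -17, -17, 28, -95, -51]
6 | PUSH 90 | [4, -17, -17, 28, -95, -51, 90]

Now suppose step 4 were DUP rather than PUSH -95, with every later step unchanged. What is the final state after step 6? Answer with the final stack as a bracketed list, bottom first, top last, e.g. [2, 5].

[4, -17, -17, 28, 28, -51, 90]

(re-executing from step 4 with the substitution; state before step 4: [4, -17, -17, 28])
4 | DUP | [4, -17, -17, 28, 28]
5 | PUSH -51 | [4, -17, -17, 28, 28, -51]
6 | PUSH 90 | [4, -17, -17, 28, 28, -51, 90]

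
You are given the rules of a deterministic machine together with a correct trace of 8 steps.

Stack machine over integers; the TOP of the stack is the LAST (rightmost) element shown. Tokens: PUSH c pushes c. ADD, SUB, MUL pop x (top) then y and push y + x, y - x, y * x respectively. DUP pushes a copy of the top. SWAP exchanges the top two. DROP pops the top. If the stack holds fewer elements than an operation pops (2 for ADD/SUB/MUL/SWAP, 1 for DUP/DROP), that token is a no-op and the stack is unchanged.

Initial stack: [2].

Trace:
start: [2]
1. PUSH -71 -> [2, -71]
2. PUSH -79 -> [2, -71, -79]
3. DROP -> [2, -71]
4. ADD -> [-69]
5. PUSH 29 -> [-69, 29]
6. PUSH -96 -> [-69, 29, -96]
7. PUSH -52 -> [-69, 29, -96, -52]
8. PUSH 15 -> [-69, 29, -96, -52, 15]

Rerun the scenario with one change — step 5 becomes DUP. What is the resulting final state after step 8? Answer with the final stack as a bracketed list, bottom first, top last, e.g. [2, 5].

(re-executing from step 5 with the substitution; state before step 5: [-69])
5. DUP -> [-69, -69]
6. PUSH -96 -> [-69, -69, -96]
7. PUSH -52 -> [-69, -69, -96, -52]
8. PUSH 15 -> [-69, -69, -96, -52, 15]

[-69, -69, -96, -52, 15]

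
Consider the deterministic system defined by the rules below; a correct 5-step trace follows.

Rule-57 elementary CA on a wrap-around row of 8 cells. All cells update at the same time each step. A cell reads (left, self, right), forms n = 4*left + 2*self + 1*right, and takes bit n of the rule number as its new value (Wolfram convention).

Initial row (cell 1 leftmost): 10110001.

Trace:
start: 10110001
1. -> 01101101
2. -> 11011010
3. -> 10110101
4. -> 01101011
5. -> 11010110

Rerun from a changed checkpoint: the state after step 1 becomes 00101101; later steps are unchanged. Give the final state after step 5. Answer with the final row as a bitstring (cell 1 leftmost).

01010101

state after step 1 := 00101101
2. -> 10011010
3. -> 01010101
4. -> 10101010
5. -> 01010101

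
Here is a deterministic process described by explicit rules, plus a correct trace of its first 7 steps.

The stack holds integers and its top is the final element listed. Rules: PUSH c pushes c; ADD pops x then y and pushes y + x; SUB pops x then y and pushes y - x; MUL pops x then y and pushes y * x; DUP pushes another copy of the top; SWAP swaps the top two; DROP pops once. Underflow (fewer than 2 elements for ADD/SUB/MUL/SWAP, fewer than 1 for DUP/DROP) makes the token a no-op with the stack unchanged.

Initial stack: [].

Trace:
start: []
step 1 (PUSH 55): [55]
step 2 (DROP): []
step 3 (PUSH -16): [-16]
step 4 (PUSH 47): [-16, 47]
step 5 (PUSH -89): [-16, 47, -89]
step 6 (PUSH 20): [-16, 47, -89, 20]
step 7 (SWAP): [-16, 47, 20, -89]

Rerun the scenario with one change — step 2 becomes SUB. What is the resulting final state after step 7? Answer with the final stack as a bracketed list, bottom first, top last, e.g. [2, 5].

[55, -16, 47, 20, -89]

(re-executing from step 2 with the substitution; state before step 2: [55])
step 2 (SUB): [55]
step 3 (PUSH -16): [55, -16]
step 4 (PUSH 47): [55, -16, 47]
step 5 (PUSH -89): [55, -16, 47, -89]
step 6 (PUSH 20): [55, -16, 47, -89, 20]
step 7 (SWAP): [55, -16, 47, 20, -89]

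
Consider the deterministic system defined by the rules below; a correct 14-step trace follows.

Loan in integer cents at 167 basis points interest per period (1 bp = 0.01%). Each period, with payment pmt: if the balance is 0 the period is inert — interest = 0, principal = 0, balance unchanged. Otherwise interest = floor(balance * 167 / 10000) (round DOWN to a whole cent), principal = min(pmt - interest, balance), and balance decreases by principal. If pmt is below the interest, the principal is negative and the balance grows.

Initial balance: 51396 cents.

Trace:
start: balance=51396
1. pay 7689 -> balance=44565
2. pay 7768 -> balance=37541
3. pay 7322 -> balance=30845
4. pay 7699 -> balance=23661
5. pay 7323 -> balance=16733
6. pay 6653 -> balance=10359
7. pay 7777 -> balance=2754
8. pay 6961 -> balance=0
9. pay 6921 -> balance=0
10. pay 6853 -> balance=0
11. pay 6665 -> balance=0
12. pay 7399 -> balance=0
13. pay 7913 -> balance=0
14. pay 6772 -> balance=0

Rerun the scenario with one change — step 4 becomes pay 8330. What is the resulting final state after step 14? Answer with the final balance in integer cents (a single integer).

(re-executing from step 4 with the substitution; state before step 4: balance=30845)
4. pay 8330 -> balance=23030
5. pay 7323 -> balance=16091
6. pay 6653 -> balance=9706
7. pay 7777 -> balance=2091
8. pay 6961 -> balance=0
9. pay 6921 -> balance=0
10. pay 6853 -> balance=0
11. pay 6665 -> balance=0
12. pay 7399 -> balance=0
13. pay 7913 -> balance=0
14. pay 6772 -> balance=0

0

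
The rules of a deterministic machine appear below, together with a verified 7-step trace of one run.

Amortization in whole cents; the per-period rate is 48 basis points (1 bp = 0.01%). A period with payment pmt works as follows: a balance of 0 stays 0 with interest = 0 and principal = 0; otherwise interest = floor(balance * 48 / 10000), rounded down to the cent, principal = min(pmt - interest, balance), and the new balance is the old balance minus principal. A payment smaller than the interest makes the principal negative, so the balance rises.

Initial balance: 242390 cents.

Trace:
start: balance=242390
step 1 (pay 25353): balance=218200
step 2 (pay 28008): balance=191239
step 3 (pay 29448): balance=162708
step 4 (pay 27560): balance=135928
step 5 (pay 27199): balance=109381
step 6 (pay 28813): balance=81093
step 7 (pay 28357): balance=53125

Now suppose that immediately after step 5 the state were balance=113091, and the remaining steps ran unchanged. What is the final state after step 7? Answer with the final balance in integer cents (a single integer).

state after step 5 := balance=113091
step 6 (pay 28813): balance=84820
step 7 (pay 28357): balance=56870

56870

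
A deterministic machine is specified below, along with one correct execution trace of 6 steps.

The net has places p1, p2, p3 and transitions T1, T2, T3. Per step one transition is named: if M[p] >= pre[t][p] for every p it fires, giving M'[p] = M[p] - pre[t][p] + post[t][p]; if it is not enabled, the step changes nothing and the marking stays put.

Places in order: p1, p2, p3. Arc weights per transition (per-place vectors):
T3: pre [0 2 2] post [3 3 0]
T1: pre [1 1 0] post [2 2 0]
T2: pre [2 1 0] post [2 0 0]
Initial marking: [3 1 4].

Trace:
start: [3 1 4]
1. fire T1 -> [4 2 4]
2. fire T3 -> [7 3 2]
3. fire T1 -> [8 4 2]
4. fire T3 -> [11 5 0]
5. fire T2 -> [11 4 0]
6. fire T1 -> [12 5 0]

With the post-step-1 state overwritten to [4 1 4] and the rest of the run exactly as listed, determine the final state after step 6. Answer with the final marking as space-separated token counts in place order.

9 3 2

state after step 1 := [4 1 4]
2. fire T3 -> [4 1 4]
3. fire T1 -> [5 2 4]
4. fire T3 -> [8 3 2]
5. fire T2 -> [8 2 2]
6. fire T1 -> [9 3 2]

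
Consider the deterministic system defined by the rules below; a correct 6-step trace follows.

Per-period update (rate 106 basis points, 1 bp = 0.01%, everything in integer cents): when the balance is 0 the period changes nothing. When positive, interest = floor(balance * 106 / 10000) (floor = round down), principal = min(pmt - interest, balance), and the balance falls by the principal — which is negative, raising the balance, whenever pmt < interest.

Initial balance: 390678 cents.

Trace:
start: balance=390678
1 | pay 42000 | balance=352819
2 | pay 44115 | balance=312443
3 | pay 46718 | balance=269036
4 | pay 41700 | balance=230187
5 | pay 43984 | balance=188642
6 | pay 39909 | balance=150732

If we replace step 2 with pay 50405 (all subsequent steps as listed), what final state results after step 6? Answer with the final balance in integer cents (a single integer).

144172

(re-executing from step 2 with the substitution; state before step 2: balance=352819)
2 | pay 50405 | balance=306153
3 | pay 46718 | balance=262680
4 | pay 41700 | balance=223764
5 | pay 43984 | balance=182151
6 | pay 39909 | balance=144172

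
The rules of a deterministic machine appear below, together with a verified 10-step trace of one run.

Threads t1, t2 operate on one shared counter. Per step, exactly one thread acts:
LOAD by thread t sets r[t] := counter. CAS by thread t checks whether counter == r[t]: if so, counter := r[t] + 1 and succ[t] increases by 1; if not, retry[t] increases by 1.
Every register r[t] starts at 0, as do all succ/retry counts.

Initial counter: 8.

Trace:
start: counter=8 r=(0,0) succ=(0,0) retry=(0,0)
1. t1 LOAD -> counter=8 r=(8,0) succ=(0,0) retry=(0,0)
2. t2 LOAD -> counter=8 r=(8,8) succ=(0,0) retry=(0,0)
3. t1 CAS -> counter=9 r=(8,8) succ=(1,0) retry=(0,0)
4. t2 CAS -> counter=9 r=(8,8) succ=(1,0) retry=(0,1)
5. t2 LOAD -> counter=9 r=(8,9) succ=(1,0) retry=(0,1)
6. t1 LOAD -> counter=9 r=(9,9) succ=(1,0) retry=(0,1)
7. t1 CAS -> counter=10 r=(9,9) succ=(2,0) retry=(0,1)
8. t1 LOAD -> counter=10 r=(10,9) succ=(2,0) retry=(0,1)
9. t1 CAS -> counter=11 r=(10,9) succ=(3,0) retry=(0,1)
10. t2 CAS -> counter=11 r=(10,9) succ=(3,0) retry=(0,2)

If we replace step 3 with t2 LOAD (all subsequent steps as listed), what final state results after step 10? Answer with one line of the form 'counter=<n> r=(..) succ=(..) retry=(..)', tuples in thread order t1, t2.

counter=11 r=(10,9) succ=(2,1) retry=(0,1)

(re-executing from step 3 with the substitution; state before step 3: counter=8 r=(8,8) succ=(0,0) retry=(0,0))
3. t2 LOAD -> counter=8 r=(8,8) succ=(0,0) retry=(0,0)
4. t2 CAS -> counter=9 r=(8,8) succ=(0,1) retry=(0,0)
5. t2 LOAD -> counter=9 r=(8,9) succ=(0,1) retry=(0,0)
6. t1 LOAD -> counter=9 r=(9,9) succ=(0,1) retry=(0,0)
7. t1 CAS -> counter=10 r=(9,9) succ=(1,1) retry=(0,0)
8. t1 LOAD -> counter=10 r=(10,9) succ=(1,1) retry=(0,0)
9. t1 CAS -> counter=11 r=(10,9) succ=(2,1) retry=(0,0)
10. t2 CAS -> counter=11 r=(10,9) succ=(2,1) retry=(0,1)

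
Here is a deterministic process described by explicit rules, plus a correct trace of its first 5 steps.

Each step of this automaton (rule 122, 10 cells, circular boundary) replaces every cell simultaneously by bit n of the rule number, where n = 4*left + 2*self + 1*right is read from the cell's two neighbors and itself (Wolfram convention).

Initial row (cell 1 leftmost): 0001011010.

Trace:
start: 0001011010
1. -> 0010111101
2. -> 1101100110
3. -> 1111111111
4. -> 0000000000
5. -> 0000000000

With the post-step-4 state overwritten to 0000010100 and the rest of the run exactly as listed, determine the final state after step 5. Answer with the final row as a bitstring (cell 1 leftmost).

state after step 4 := 0000010100
5. -> 0000101010

0000101010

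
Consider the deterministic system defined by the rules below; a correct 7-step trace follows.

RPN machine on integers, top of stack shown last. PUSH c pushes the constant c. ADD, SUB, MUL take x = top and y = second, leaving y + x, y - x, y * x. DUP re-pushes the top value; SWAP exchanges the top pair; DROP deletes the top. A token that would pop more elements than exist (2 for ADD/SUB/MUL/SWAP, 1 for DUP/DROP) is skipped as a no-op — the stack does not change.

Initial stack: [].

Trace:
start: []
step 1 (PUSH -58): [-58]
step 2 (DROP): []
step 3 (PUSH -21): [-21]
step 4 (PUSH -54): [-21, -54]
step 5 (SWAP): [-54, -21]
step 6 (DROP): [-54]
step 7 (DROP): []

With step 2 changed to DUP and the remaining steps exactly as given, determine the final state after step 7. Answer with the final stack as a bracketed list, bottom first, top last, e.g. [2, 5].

(re-executing from step 2 with the substitution; state before step 2: [-58])
step 2 (DUP): [-58, -58]
step 3 (PUSH -21): [-58, -58, -21]
step 4 (PUSH -54): [-58, -58, -21, -54]
step 5 (SWAP): [-58, -58, -54, -21]
step 6 (DROP): [-58, -58, -54]
step 7 (DROP): [-58, -58]

[-58, -58]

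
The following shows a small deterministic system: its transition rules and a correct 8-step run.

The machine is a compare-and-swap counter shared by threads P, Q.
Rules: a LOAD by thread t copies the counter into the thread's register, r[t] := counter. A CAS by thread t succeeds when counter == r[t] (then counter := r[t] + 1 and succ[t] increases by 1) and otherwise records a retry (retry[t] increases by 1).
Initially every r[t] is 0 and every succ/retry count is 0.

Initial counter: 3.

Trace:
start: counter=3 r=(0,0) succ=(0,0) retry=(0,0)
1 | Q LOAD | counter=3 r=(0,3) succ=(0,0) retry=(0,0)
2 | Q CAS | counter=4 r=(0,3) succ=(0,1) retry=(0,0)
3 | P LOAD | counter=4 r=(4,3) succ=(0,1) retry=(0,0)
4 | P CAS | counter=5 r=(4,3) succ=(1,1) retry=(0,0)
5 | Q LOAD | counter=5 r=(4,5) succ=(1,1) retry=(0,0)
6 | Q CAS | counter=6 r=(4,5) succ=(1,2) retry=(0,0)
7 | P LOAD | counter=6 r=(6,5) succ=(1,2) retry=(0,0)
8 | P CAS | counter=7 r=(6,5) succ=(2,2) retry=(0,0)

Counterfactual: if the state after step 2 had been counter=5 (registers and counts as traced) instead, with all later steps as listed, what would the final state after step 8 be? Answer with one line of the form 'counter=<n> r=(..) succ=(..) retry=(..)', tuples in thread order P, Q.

state after step 2 := counter=5 r=(0,3) succ=(0,1) retry=(0,0)
3 | P LOAD | counter=5 r=(5,3) succ=(0,1) retry=(0,0)
4 | P CAS | counter=6 r=(5,3) succ=(1,1) retry=(0,0)
5 | Q LOAD | counter=6 r=(5,6) succ=(1,1) retry=(0,0)
6 | Q CAS | counter=7 r=(5,6) succ=(1,2) retry=(0,0)
7 | P LOAD | counter=7 r=(7,6) succ=(1,2) retry=(0,0)
8 | P CAS | counter=8 r=(7,6) succ=(2,2) retry=(0,0)

counter=8 r=(7,6) succ=(2,2) retry=(0,0)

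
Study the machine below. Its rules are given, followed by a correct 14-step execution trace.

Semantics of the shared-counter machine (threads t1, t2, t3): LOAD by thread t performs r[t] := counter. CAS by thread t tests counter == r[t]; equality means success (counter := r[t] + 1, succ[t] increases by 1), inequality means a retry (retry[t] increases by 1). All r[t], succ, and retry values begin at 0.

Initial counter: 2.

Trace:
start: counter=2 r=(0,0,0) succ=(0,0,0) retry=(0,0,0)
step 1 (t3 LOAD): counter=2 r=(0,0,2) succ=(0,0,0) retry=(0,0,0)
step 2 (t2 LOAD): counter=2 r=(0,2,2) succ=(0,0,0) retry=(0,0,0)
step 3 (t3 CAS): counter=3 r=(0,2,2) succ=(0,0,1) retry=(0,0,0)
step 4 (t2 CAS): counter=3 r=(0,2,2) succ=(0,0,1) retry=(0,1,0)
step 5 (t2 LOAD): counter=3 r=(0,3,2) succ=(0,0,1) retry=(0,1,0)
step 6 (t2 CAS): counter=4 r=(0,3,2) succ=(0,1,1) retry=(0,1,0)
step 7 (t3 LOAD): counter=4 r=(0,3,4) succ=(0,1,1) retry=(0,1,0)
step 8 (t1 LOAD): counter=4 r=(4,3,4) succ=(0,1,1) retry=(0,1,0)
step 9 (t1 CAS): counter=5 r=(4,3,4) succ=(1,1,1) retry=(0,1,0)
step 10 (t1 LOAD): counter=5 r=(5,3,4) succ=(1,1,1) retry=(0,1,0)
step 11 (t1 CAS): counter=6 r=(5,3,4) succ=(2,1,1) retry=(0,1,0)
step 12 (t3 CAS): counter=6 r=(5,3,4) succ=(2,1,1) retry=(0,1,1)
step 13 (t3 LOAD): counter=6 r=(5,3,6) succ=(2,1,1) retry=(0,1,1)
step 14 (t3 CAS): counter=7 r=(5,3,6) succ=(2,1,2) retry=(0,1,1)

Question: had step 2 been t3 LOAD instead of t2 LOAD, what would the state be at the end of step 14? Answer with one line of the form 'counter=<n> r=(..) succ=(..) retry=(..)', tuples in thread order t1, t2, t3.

(re-executing from step 2 with the substitution; state before step 2: counter=2 r=(0,0,2) succ=(0,0,0) retry=(0,0,0))
step 2 (t3 LOAD): counter=2 r=(0,0,2) succ=(0,0,0) retry=(0,0,0)
step 3 (t3 CAS): counter=3 r=(0,0,2) succ=(0,0,1) retry=(0,0,0)
step 4 (t2 CAS): counter=3 r=(0,0,2) succ=(0,0,1) retry=(0,1,0)
step 5 (t2 LOAD): counter=3 r=(0,3,2) succ=(0,0,1) retry=(0,1,0)
step 6 (t2 CAS): counter=4 r=(0,3,2) succ=(0,1,1) retry=(0,1,0)
step 7 (t3 LOAD): counter=4 r=(0,3,4) succ=(0,1,1) retry=(0,1,0)
step 8 (t1 LOAD): counter=4 r=(4,3,4) succ=(0,1,1) retry=(0,1,0)
step 9 (t1 CAS): counter=5 r=(4,3,4) succ=(1,1,1) retry=(0,1,0)
step 10 (t1 LOAD): counter=5 r=(5,3,4) succ=(1,1,1) retry=(0,1,0)
step 11 (t1 CAS): counter=6 r=(5,3,4) succ=(2,1,1) retry=(0,1,0)
step 12 (t3 CAS): counter=6 r=(5,3,4) succ=(2,1,1) retry=(0,1,1)
step 13 (t3 LOAD): counter=6 r=(5,3,6) succ=(2,1,1) retry=(0,1,1)
step 14 (t3 CAS): counter=7 r=(5,3,6) succ=(2,1,2) retry=(0,1,1)

counter=7 r=(5,3,6) succ=(2,1,2) retry=(0,1,1)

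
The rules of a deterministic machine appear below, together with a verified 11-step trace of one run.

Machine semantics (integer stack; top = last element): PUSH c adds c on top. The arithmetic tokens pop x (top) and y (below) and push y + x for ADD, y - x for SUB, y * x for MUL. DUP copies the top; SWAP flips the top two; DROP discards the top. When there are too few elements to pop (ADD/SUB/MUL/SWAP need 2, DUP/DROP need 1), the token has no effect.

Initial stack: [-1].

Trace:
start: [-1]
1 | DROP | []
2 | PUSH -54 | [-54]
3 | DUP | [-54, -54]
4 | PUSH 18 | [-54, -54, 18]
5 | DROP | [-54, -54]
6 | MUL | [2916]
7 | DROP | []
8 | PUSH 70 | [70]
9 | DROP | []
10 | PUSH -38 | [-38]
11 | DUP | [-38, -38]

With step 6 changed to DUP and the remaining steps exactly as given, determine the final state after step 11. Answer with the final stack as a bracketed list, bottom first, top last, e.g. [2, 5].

(re-executing from step 6 with the substitution; state before step 6: [-54, -54])
6 | DUP | [-54, -54, -54]
7 | DROP | [-54, -54]
8 | PUSH 70 | [-54, -54, 70]
9 | DROP | [-54, -54]
10 | PUSH -38 | [-54, -54, -38]
11 | DUP | [-54, -54, -38, -38]

[-54, -54, -38, -38]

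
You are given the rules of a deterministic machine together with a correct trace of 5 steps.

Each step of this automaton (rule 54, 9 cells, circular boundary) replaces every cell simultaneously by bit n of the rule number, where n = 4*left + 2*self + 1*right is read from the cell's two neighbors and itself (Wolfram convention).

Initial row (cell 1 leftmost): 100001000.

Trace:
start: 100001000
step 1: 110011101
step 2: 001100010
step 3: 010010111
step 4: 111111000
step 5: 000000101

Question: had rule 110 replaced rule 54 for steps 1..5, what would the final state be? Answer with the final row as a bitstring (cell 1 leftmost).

(re-executing steps 1..5 under rule 110; state before step 1: 100001000)
step 1: 100011001
step 2: 100111011
step 3: 101101110
step 4: 111111011
step 5: 000001110

000001110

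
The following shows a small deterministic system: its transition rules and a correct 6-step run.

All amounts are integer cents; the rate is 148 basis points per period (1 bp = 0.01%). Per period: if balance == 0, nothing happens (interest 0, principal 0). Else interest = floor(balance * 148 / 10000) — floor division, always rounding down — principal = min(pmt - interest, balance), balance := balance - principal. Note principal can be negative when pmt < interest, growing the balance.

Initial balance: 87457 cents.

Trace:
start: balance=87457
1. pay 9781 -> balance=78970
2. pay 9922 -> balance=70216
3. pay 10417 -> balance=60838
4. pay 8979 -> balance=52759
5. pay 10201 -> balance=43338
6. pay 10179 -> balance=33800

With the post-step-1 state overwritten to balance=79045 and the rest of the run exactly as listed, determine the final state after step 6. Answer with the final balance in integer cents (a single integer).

state after step 1 := balance=79045
2. pay 9922 -> balance=70292
3. pay 10417 -> balance=60915
4. pay 8979 -> balance=52837
5. pay 10201 -> balance=43417
6. pay 10179 -> balance=33880

33880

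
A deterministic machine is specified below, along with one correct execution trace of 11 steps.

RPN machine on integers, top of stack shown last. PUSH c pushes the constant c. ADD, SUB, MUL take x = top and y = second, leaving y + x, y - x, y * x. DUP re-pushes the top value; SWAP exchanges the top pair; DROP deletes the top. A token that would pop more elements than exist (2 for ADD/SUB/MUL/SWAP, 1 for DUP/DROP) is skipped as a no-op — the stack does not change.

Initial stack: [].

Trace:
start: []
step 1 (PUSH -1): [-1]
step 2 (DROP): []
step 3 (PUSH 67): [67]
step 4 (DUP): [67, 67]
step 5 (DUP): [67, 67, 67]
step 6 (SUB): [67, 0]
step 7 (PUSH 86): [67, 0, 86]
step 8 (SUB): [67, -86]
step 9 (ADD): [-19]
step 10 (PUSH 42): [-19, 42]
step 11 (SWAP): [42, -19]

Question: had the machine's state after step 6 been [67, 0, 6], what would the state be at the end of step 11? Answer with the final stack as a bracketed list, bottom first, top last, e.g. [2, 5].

state after step 6 := [67, 0, 6]
step 7 (PUSH 86): [67, 0, 6, 86]
step 8 (SUB): [67, 0, -80]
step 9 (ADD): [67, -80]
step 10 (PUSH 42): [67, -80, 42]
step 11 (SWAP): [67, 42, -80]

[67, 42, -80]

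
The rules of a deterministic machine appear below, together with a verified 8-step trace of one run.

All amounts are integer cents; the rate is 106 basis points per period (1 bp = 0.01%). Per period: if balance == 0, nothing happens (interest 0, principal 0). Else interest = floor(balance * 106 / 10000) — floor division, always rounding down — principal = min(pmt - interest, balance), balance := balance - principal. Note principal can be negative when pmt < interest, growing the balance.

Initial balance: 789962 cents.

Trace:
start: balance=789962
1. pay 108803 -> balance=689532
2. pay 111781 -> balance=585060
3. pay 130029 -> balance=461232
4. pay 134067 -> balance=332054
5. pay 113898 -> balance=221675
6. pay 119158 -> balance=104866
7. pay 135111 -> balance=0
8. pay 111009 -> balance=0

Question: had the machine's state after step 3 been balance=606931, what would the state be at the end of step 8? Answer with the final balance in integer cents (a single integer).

13135

state after step 3 := balance=606931
4. pay 134067 -> balance=479297
5. pay 113898 -> balance=370479
6. pay 119158 -> balance=255248
7. pay 135111 -> balance=122842
8. pay 111009 -> balance=13135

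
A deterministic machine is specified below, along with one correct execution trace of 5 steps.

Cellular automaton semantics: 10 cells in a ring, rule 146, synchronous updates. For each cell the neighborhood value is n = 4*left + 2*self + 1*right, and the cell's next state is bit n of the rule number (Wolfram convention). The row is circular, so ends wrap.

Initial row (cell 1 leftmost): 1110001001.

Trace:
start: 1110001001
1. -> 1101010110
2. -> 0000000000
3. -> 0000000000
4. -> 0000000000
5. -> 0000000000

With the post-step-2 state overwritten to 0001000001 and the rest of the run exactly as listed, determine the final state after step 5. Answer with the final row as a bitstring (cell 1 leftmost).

0000100010

state after step 2 := 0001000001
3. -> 1010100010
4. -> 0000010100
5. -> 0000100010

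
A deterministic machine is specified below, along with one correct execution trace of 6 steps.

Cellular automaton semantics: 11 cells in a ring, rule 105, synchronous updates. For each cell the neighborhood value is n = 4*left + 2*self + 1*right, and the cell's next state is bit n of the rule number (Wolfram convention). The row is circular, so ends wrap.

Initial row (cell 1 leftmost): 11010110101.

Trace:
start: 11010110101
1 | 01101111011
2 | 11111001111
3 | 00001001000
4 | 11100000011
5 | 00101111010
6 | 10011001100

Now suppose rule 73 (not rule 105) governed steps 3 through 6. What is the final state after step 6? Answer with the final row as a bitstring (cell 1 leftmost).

(re-executing steps 3..6 under rule 73; state before step 3: 11111001111)
3 | 00001001000
4 | 11100000011
5 | 00101111010
6 | 10001001000

10001001000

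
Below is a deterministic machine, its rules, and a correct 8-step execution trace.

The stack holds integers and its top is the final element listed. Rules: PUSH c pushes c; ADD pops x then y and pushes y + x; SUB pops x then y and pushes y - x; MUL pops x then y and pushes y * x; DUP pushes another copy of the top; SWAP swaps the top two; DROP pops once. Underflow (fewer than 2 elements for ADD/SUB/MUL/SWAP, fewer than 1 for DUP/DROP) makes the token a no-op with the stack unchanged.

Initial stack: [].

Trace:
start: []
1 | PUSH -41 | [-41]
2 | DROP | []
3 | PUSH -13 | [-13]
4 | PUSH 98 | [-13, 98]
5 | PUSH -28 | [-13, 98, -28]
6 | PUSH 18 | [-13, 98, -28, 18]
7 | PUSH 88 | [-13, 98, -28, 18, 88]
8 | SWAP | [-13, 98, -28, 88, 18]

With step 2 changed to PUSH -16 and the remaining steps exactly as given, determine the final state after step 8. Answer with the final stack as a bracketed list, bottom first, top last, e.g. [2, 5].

(re-executing from step 2 with the substitution; state before step 2: [-41])
2 | PUSH -16 | [-41, -16]
3 | PUSH -13 | [-41, -16, -13]
4 | PUSH 98 | [-41, -16, -13, 98]
5 | PUSH -28 | [-41, -16, -13, 98, -28]
6 | PUSH 18 | [-41, -16, -13, 98, -28, 18]
7 | PUSH 88 | [-41, -16, -13, 98, -28, 18, 88]
8 | SWAP | [-41, -16, -13, 98, -28, 88, 18]

[-41, -16, -13, 98, -28, 88, 18]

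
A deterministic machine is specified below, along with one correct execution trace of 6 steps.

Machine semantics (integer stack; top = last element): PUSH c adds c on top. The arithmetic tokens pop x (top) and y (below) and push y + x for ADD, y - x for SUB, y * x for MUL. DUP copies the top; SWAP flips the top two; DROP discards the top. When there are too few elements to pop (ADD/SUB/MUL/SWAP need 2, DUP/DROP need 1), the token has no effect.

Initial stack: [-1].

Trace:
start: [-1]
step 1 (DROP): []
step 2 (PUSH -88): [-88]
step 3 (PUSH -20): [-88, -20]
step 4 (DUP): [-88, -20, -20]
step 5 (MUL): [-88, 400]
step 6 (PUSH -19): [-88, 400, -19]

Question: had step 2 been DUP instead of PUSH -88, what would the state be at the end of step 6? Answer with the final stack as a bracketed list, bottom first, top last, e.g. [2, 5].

[400, -19]

(re-executing from step 2 with the substitution; state before step 2: [])
step 2 (DUP): []
step 3 (PUSH -20): [-20]
step 4 (DUP): [-20, -20]
step 5 (MUL): [400]
step 6 (PUSH -19): [400, -19]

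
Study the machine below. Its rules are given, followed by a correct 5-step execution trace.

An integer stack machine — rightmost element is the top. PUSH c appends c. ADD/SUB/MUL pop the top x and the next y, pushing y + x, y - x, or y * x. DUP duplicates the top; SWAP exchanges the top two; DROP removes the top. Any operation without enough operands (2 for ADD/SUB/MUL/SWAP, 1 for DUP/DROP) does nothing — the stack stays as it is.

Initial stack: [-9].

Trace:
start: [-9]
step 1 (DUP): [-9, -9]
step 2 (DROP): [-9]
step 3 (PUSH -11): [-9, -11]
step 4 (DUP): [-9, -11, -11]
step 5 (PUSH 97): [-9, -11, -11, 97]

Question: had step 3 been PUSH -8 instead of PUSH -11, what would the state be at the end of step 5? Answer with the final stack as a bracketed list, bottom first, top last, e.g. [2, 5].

(re-executing from step 3 with the substitution; state before step 3: [-9])
step 3 (PUSH -8): [-9, -8]
step 4 (DUP): [-9, -8, -8]
step 5 (PUSH 97): [-9, -8, -8, 97]

[-9, -8, -8, 97]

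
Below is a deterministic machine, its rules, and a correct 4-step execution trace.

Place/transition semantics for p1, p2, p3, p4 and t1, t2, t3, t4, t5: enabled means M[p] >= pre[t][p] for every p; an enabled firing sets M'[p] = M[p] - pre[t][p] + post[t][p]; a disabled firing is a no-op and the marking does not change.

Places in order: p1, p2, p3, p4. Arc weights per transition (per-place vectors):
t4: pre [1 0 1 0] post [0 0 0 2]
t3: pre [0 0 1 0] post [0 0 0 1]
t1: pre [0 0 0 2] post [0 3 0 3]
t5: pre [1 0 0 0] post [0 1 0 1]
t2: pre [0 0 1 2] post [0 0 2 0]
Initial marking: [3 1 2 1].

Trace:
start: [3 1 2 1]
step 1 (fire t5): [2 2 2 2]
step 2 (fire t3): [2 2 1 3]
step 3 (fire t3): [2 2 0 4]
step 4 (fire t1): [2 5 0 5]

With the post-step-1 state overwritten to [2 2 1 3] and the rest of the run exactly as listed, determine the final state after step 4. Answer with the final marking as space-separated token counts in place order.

state after step 1 := [2 2 1 3]
step 2 (fire t3): [2 2 0 4]
step 3 (fire t3): [2 2 0 4]
step 4 (fire t1): [2 5 0 5]

2 5 0 5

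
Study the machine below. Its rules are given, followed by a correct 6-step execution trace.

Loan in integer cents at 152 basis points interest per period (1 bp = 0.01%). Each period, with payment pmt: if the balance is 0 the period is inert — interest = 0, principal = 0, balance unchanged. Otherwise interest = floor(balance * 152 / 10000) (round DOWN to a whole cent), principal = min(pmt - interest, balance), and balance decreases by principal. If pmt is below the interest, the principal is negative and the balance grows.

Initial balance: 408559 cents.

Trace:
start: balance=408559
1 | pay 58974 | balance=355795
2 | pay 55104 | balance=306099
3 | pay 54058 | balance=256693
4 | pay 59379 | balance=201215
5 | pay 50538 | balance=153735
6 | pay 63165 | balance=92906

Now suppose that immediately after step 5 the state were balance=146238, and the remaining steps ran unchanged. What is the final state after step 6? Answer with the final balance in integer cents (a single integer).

85295

state after step 5 := balance=146238
6 | pay 63165 | balance=85295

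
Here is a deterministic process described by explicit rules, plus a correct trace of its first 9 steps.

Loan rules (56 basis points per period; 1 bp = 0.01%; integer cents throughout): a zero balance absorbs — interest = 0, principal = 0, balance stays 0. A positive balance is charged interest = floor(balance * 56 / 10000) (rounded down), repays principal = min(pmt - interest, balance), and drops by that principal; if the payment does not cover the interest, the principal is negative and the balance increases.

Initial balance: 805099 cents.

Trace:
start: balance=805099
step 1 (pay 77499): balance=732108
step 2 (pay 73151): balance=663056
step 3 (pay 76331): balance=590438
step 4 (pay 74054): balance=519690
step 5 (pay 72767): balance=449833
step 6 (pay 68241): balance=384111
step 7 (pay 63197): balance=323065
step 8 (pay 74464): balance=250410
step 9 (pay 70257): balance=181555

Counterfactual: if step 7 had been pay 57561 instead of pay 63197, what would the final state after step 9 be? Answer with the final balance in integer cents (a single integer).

(re-executing from step 7 with the substitution; state before step 7: balance=384111)
step 7 (pay 57561): balance=328701
step 8 (pay 74464): balance=256077
step 9 (pay 70257): balance=187254

187254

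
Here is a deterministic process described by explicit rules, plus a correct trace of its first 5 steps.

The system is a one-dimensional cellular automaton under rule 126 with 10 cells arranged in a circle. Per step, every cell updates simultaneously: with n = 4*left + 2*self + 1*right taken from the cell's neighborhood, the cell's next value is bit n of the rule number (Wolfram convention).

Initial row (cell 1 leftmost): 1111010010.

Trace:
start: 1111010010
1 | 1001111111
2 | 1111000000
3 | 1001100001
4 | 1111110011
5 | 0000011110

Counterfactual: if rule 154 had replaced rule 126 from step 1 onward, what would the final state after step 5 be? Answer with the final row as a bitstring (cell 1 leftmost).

0011001110

(re-executing steps 1..5 under rule 154; state before step 1: 1111010010)
1 | 1110001100
2 | 1101011011
3 | 1000010011
4 | 0100101111
5 | 0011001110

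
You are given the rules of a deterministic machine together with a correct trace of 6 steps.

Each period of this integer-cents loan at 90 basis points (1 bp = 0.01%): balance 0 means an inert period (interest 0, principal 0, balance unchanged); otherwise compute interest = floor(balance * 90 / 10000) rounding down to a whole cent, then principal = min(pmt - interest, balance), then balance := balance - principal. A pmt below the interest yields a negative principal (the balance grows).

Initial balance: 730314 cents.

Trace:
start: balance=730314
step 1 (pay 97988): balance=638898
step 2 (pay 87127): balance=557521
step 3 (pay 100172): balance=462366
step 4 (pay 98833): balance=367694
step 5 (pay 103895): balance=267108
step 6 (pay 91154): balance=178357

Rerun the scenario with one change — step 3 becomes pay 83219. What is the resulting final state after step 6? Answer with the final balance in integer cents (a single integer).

195772

(re-executing from step 3 with the substitution; state before step 3: balance=557521)
step 3 (pay 83219): balance=479319
step 4 (pay 98833): balance=384799
step 5 (pay 103895): balance=284367
step 6 (pay 91154): balance=195772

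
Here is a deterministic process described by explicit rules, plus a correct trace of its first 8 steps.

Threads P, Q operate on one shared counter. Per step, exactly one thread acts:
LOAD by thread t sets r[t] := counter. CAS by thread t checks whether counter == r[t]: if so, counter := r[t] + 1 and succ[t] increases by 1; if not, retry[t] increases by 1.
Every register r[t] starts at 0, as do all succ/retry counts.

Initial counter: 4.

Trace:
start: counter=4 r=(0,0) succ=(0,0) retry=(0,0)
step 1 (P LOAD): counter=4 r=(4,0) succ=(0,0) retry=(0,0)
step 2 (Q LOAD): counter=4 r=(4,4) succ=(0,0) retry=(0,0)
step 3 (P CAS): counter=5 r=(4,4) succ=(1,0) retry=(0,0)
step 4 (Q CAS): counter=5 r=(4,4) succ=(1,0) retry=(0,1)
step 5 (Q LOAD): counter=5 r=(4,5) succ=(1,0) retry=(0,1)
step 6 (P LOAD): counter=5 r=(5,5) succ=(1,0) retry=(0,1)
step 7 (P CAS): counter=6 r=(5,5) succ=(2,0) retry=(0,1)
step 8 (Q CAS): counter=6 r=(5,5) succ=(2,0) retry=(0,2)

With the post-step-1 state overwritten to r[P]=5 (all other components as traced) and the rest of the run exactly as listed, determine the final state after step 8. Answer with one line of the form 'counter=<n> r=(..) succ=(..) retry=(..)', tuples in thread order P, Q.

state after step 1 := counter=4 r=(5,0) succ=(0,0) retry=(0,0)
step 2 (Q LOAD): counter=4 r=(5,4) succ=(0,0) retry=(0,0)
step 3 (P CAS): counter=4 r=(5,4) succ=(0,0) retry=(1,0)
step 4 (Q CAS): counter=5 r=(5,4) succ=(0,1) retry=(1,0)
step 5 (Q LOAD): counter=5 r=(5,5) succ=(0,1) retry=(1,0)
step 6 (P LOAD): counter=5 r=(5,5) succ=(0,1) retry=(1,0)
step 7 (P CAS): counter=6 r=(5,5) succ=(1,1) retry=(1,0)
step 8 (Q CAS): counter=6 r=(5,5) succ=(1,1) retry=(1,1)

counter=6 r=(5,5) succ=(1,1) retry=(1,1)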